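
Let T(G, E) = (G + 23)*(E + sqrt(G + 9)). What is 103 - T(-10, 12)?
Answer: -53 - 13*I ≈ -53.0 - 13.0*I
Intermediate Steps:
T(G, E) = (23 + G)*(E + sqrt(9 + G))
103 - T(-10, 12) = 103 - (23*12 + 23*sqrt(9 - 10) + 12*(-10) - 10*sqrt(9 - 10)) = 103 - (276 + 23*sqrt(-1) - 120 - 10*I) = 103 - (276 + 23*I - 120 - 10*I) = 103 - (156 + 13*I) = 103 + (-156 - 13*I) = -53 - 13*I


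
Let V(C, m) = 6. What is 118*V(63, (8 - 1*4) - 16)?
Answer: 708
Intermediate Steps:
118*V(63, (8 - 1*4) - 16) = 118*6 = 708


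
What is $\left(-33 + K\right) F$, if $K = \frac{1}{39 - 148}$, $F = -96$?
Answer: $\frac{345408}{109} \approx 3168.9$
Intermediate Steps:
$K = - \frac{1}{109}$ ($K = \frac{1}{-109} = - \frac{1}{109} \approx -0.0091743$)
$\left(-33 + K\right) F = \left(-33 - \frac{1}{109}\right) \left(-96\right) = \left(- \frac{3598}{109}\right) \left(-96\right) = \frac{345408}{109}$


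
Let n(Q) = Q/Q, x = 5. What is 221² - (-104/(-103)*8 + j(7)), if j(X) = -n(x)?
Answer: 5029894/103 ≈ 48834.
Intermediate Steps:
n(Q) = 1
j(X) = -1 (j(X) = -1*1 = -1)
221² - (-104/(-103)*8 + j(7)) = 221² - (-104/(-103)*8 - 1) = 48841 - (-104*(-1/103)*8 - 1) = 48841 - ((104/103)*8 - 1) = 48841 - (832/103 - 1) = 48841 - 1*729/103 = 48841 - 729/103 = 5029894/103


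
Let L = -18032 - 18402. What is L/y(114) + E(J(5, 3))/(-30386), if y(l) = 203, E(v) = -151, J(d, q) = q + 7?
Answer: -1107052871/6168358 ≈ -179.47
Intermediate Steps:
J(d, q) = 7 + q
L = -36434
L/y(114) + E(J(5, 3))/(-30386) = -36434/203 - 151/(-30386) = -36434*1/203 - 151*(-1/30386) = -36434/203 + 151/30386 = -1107052871/6168358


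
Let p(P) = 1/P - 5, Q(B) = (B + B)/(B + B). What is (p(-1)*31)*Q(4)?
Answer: -186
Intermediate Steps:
Q(B) = 1 (Q(B) = (2*B)/((2*B)) = (2*B)*(1/(2*B)) = 1)
p(P) = -5 + 1/P
(p(-1)*31)*Q(4) = ((-5 + 1/(-1))*31)*1 = ((-5 - 1)*31)*1 = -6*31*1 = -186*1 = -186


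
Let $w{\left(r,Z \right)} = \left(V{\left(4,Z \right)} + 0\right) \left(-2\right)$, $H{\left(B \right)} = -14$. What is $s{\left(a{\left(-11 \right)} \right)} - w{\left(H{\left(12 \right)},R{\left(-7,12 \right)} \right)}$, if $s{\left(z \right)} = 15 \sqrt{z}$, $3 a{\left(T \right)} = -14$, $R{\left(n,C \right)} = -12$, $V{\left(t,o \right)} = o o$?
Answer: $288 + 5 i \sqrt{42} \approx 288.0 + 32.404 i$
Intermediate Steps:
$V{\left(t,o \right)} = o^{2}$
$w{\left(r,Z \right)} = - 2 Z^{2}$ ($w{\left(r,Z \right)} = \left(Z^{2} + 0\right) \left(-2\right) = Z^{2} \left(-2\right) = - 2 Z^{2}$)
$a{\left(T \right)} = - \frac{14}{3}$ ($a{\left(T \right)} = \frac{1}{3} \left(-14\right) = - \frac{14}{3}$)
$s{\left(a{\left(-11 \right)} \right)} - w{\left(H{\left(12 \right)},R{\left(-7,12 \right)} \right)} = 15 \sqrt{- \frac{14}{3}} - - 2 \left(-12\right)^{2} = 15 \frac{i \sqrt{42}}{3} - \left(-2\right) 144 = 5 i \sqrt{42} - -288 = 5 i \sqrt{42} + 288 = 288 + 5 i \sqrt{42}$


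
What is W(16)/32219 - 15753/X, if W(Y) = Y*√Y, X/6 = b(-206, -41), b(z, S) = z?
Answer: 169208337/13274228 ≈ 12.747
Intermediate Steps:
X = -1236 (X = 6*(-206) = -1236)
W(Y) = Y^(3/2)
W(16)/32219 - 15753/X = 16^(3/2)/32219 - 15753/(-1236) = 64*(1/32219) - 15753*(-1/1236) = 64/32219 + 5251/412 = 169208337/13274228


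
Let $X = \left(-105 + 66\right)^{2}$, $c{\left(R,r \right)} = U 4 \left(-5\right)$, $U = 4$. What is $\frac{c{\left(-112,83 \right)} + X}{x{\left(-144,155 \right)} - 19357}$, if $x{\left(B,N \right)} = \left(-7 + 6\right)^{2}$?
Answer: $- \frac{1441}{19356} \approx -0.074447$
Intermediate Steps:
$x{\left(B,N \right)} = 1$ ($x{\left(B,N \right)} = \left(-1\right)^{2} = 1$)
$c{\left(R,r \right)} = -80$ ($c{\left(R,r \right)} = 4 \cdot 4 \left(-5\right) = 16 \left(-5\right) = -80$)
$X = 1521$ ($X = \left(-39\right)^{2} = 1521$)
$\frac{c{\left(-112,83 \right)} + X}{x{\left(-144,155 \right)} - 19357} = \frac{-80 + 1521}{1 - 19357} = \frac{1441}{-19356} = 1441 \left(- \frac{1}{19356}\right) = - \frac{1441}{19356}$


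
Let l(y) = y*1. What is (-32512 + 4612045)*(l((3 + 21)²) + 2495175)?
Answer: 11429374064283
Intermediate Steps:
l(y) = y
(-32512 + 4612045)*(l((3 + 21)²) + 2495175) = (-32512 + 4612045)*((3 + 21)² + 2495175) = 4579533*(24² + 2495175) = 4579533*(576 + 2495175) = 4579533*2495751 = 11429374064283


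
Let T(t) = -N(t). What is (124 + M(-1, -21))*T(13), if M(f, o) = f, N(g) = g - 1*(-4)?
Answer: -2091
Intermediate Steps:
N(g) = 4 + g (N(g) = g + 4 = 4 + g)
T(t) = -4 - t (T(t) = -(4 + t) = -4 - t)
(124 + M(-1, -21))*T(13) = (124 - 1)*(-4 - 1*13) = 123*(-4 - 13) = 123*(-17) = -2091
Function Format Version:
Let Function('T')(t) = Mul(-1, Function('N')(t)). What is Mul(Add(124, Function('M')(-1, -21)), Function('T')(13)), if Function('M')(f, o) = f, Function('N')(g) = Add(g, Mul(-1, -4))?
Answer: -2091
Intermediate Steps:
Function('N')(g) = Add(4, g) (Function('N')(g) = Add(g, 4) = Add(4, g))
Function('T')(t) = Add(-4, Mul(-1, t)) (Function('T')(t) = Mul(-1, Add(4, t)) = Add(-4, Mul(-1, t)))
Mul(Add(124, Function('M')(-1, -21)), Function('T')(13)) = Mul(Add(124, -1), Add(-4, Mul(-1, 13))) = Mul(123, Add(-4, -13)) = Mul(123, -17) = -2091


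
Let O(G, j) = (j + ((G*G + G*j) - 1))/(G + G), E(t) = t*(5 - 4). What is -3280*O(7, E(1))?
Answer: -13120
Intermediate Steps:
E(t) = t (E(t) = t*1 = t)
O(G, j) = (-1 + j + G² + G*j)/(2*G) (O(G, j) = (j + ((G² + G*j) - 1))/((2*G)) = (j + (-1 + G² + G*j))*(1/(2*G)) = (-1 + j + G² + G*j)*(1/(2*G)) = (-1 + j + G² + G*j)/(2*G))
-3280*O(7, E(1)) = -1640*(-1 + 1 + 7*(7 + 1))/7 = -1640*(-1 + 1 + 7*8)/7 = -1640*(-1 + 1 + 56)/7 = -1640*56/7 = -3280*4 = -13120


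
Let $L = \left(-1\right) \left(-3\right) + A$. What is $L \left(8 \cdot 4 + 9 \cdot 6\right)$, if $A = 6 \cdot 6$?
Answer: $3354$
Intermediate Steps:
$A = 36$
$L = 39$ ($L = \left(-1\right) \left(-3\right) + 36 = 3 + 36 = 39$)
$L \left(8 \cdot 4 + 9 \cdot 6\right) = 39 \left(8 \cdot 4 + 9 \cdot 6\right) = 39 \left(32 + 54\right) = 39 \cdot 86 = 3354$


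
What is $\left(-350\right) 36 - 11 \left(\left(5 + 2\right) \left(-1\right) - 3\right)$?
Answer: $-12490$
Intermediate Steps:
$\left(-350\right) 36 - 11 \left(\left(5 + 2\right) \left(-1\right) - 3\right) = -12600 - 11 \left(7 \left(-1\right) - 3\right) = -12600 - 11 \left(-7 - 3\right) = -12600 - -110 = -12600 + 110 = -12490$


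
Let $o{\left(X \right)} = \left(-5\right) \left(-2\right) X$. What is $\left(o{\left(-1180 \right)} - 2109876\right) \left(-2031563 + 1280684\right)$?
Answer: $1593121953204$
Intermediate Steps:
$o{\left(X \right)} = 10 X$
$\left(o{\left(-1180 \right)} - 2109876\right) \left(-2031563 + 1280684\right) = \left(10 \left(-1180\right) - 2109876\right) \left(-2031563 + 1280684\right) = \left(-11800 - 2109876\right) \left(-750879\right) = \left(-2121676\right) \left(-750879\right) = 1593121953204$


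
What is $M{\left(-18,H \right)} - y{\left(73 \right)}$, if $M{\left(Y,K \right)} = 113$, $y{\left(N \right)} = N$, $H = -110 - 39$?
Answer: $40$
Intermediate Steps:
$H = -149$
$M{\left(-18,H \right)} - y{\left(73 \right)} = 113 - 73 = 40$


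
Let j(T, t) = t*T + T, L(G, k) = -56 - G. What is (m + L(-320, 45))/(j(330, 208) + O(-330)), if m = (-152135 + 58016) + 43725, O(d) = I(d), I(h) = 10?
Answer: -5013/6898 ≈ -0.72673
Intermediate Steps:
O(d) = 10
j(T, t) = T + T*t (j(T, t) = T*t + T = T + T*t)
m = -50394 (m = -94119 + 43725 = -50394)
(m + L(-320, 45))/(j(330, 208) + O(-330)) = (-50394 + (-56 - 1*(-320)))/(330*(1 + 208) + 10) = (-50394 + (-56 + 320))/(330*209 + 10) = (-50394 + 264)/(68970 + 10) = -50130/68980 = -50130*1/68980 = -5013/6898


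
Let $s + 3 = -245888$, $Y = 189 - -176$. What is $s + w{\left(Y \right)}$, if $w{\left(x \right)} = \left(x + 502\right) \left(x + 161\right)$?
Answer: $210151$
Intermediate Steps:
$Y = 365$ ($Y = 189 + 176 = 365$)
$s = -245891$ ($s = -3 - 245888 = -245891$)
$w{\left(x \right)} = \left(161 + x\right) \left(502 + x\right)$ ($w{\left(x \right)} = \left(502 + x\right) \left(161 + x\right) = \left(161 + x\right) \left(502 + x\right)$)
$s + w{\left(Y \right)} = -245891 + \left(80822 + 365^{2} + 663 \cdot 365\right) = -245891 + \left(80822 + 133225 + 241995\right) = -245891 + 456042 = 210151$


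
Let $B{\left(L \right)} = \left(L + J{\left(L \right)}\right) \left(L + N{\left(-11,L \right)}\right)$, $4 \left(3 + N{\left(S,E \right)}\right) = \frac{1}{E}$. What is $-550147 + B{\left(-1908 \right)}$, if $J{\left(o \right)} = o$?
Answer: $\frac{13484459}{2} \approx 6.7422 \cdot 10^{6}$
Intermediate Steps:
$N{\left(S,E \right)} = -3 + \frac{1}{4 E}$
$B{\left(L \right)} = 2 L \left(-3 + L + \frac{1}{4 L}\right)$ ($B{\left(L \right)} = \left(L + L\right) \left(L - \left(3 - \frac{1}{4 L}\right)\right) = 2 L \left(-3 + L + \frac{1}{4 L}\right)$)
$-550147 + B{\left(-1908 \right)} = -550147 + \left(\frac{1}{2} - -11448 + 2 \left(-1908\right)^{2}\right) = -550147 + \left(\frac{1}{2} + 11448 + 2 \cdot 3640464\right) = -550147 + \left(\frac{1}{2} + 11448 + 7280928\right) = -550147 + \frac{14584753}{2} = \frac{13484459}{2}$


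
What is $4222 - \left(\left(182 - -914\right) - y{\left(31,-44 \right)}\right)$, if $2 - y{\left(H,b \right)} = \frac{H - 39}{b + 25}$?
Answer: $\frac{59424}{19} \approx 3127.6$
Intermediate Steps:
$y{\left(H,b \right)} = 2 - \frac{-39 + H}{25 + b}$ ($y{\left(H,b \right)} = 2 - \frac{H - 39}{b + 25} = 2 - \frac{-39 + H}{25 + b}$)
$4222 - \left(\left(182 - -914\right) - y{\left(31,-44 \right)}\right) = 4222 - \left(\left(182 - -914\right) - \frac{89 - 31 + 2 \left(-44\right)}{25 - 44}\right) = 4222 - \left(\left(182 + 914\right) - \frac{89 - 31 - 88}{-19}\right) = 4222 - \left(1096 - \left(- \frac{1}{19}\right) \left(-30\right)\right) = 4222 - \left(1096 - \frac{30}{19}\right) = 4222 - \frac{20794}{19} = \frac{59424}{19}$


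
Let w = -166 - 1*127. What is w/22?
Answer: -293/22 ≈ -13.318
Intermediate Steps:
w = -293 (w = -166 - 127 = -293)
w/22 = -293/22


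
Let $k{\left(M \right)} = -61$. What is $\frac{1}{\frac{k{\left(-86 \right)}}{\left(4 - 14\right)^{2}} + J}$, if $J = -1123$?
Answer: $- \frac{100}{112361} \approx -0.00088999$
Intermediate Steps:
$\frac{1}{\frac{k{\left(-86 \right)}}{\left(4 - 14\right)^{2}} + J} = \frac{1}{- \frac{61}{\left(4 - 14\right)^{2}} - 1123} = \frac{1}{- \frac{61}{\left(-10\right)^{2}} - 1123} = \frac{1}{- \frac{61}{100} - 1123} = \frac{1}{- \frac{112361}{100}} = - \frac{100}{112361}$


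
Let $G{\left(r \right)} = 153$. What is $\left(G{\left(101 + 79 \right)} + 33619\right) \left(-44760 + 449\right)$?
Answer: $-1496471092$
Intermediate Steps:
$\left(G{\left(101 + 79 \right)} + 33619\right) \left(-44760 + 449\right) = \left(153 + 33619\right) \left(-44760 + 449\right) = 33772 \left(-44311\right) = -1496471092$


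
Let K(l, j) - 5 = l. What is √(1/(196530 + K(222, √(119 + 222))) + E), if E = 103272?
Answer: √3998001678481085/196757 ≈ 321.36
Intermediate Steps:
K(l, j) = 5 + l
√(1/(196530 + K(222, √(119 + 222))) + E) = √(1/(196530 + (5 + 222)) + 103272) = √(1/(196530 + 227) + 103272) = √(1/196757 + 103272) = √(20319488905/196757) = √3998001678481085/196757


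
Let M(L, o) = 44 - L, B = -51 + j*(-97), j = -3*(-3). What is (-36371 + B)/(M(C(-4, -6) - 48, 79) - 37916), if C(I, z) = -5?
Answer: 37295/37819 ≈ 0.98614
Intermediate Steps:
j = 9
B = -924 (B = -51 + 9*(-97) = -51 - 873 = -924)
(-36371 + B)/(M(C(-4, -6) - 48, 79) - 37916) = (-36371 - 924)/((44 - (-5 - 48)) - 37916) = -37295/((44 - 1*(-53)) - 37916) = -37295/((44 + 53) - 37916) = -37295/(97 - 37916) = -37295/(-37819) = -37295*(-1/37819) = 37295/37819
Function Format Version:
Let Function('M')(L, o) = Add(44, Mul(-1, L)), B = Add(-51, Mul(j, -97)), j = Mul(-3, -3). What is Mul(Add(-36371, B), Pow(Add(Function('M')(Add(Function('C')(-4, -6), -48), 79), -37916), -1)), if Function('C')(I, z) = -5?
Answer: Rational(37295, 37819) ≈ 0.98614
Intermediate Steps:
j = 9
B = -924 (B = Add(-51, Mul(9, -97)) = Add(-51, -873) = -924)
Mul(Add(-36371, B), Pow(Add(Function('M')(Add(Function('C')(-4, -6), -48), 79), -37916), -1)) = Mul(Add(-36371, -924), Pow(Add(Add(44, Mul(-1, Add(-5, -48))), -37916), -1)) = Mul(-37295, Pow(Add(Add(44, Mul(-1, -53)), -37916), -1)) = Mul(-37295, Pow(Add(Add(44, 53), -37916), -1)) = Mul(-37295, Pow(Add(97, -37916), -1)) = Mul(-37295, Pow(-37819, -1)) = Mul(-37295, Rational(-1, 37819)) = Rational(37295, 37819)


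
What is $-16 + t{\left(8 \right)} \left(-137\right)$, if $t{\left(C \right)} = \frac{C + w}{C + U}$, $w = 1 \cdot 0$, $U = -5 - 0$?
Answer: $- \frac{1144}{3} \approx -381.33$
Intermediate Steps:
$U = -5$ ($U = -5 + 0 = -5$)
$w = 0$
$t{\left(C \right)} = \frac{C}{-5 + C}$ ($t{\left(C \right)} = \frac{C + 0}{C - 5} = \frac{C}{-5 + C}$)
$-16 + t{\left(8 \right)} \left(-137\right) = -16 + \frac{8}{-5 + 8} \left(-137\right) = -16 + \frac{8}{3} \left(-137\right) = -16 - \frac{1096}{3} = - \frac{1144}{3}$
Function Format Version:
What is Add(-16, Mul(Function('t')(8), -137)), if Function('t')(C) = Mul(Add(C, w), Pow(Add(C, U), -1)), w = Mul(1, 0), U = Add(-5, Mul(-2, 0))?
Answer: Rational(-1144, 3) ≈ -381.33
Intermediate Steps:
U = -5 (U = Add(-5, 0) = -5)
w = 0
Function('t')(C) = Mul(C, Pow(Add(-5, C), -1)) (Function('t')(C) = Mul(Add(C, 0), Pow(Add(C, -5), -1)) = Mul(C, Pow(Add(-5, C), -1)))
Add(-16, Mul(Function('t')(8), -137)) = Add(-16, Mul(Mul(8, Pow(Add(-5, 8), -1)), -137)) = Add(-16, Mul(Mul(8, Pow(3, -1)), -137)) = Add(-16, Mul(Mul(8, Rational(1, 3)), -137)) = Add(-16, Mul(Rational(8, 3), -137)) = Add(-16, Rational(-1096, 3)) = Rational(-1144, 3)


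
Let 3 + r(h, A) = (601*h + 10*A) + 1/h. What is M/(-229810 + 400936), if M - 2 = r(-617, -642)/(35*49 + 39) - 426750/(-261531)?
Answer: -19948429502665/16144800087547836 ≈ -0.0012356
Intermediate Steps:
r(h, A) = -3 + 1/h + 10*A + 601*h (r(h, A) = -3 + ((601*h + 10*A) + 1/h) = -3 + ((10*A + 601*h) + 1/h) = -3 + (1/h + 10*A + 601*h) = -3 + 1/h + 10*A + 601*h)
M = -19948429502665/94344518586 (M = 2 + ((-3 + 1/(-617) + 10*(-642) + 601*(-617))/(35*49 + 39) - 426750/(-261531)) = 2 + ((-3 - 1/617 - 6420 - 370817)/(1715 + 39) - 426750*(-1/261531)) = 2 + (-232757081/617/1754 + 142250/87177) = 2 + (-232757081/617*1/1754 + 142250/87177) = 2 + (-232757081/1082218 + 142250/87177) = 2 - 20137118539837/94344518586 = -19948429502665/94344518586 ≈ -211.44)
M/(-229810 + 400936) = -19948429502665/(94344518586*(-229810 + 400936)) = -19948429502665/94344518586/171126 = -19948429502665/94344518586*1/171126 = -19948429502665/16144800087547836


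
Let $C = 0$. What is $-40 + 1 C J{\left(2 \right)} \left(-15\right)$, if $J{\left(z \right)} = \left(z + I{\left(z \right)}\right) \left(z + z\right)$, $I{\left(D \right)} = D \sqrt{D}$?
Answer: $-40$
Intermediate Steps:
$I{\left(D \right)} = D^{\frac{3}{2}}$
$J{\left(z \right)} = 2 z \left(z + z^{\frac{3}{2}}\right)$ ($J{\left(z \right)} = \left(z + z^{\frac{3}{2}}\right) \left(z + z\right) = \left(z + z^{\frac{3}{2}}\right) 2 z = 2 z \left(z + z^{\frac{3}{2}}\right)$)
$-40 + 1 C J{\left(2 \right)} \left(-15\right) = -40 + 1 \cdot 0 \cdot 2 \cdot 2 \left(2 + 2^{\frac{3}{2}}\right) \left(-15\right) = -40 + 0 \cdot 2 \cdot 2 \left(2 + 2 \sqrt{2}\right) \left(-15\right) = -40 + 0 \left(8 + 8 \sqrt{2}\right) \left(-15\right) = -40 + 0 \left(-15\right) = -40 + 0 = -40$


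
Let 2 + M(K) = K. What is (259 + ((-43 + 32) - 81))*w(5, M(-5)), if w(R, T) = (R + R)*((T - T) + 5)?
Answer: 8350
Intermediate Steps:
M(K) = -2 + K
w(R, T) = 10*R (w(R, T) = (2*R)*(0 + 5) = (2*R)*5 = 10*R)
(259 + ((-43 + 32) - 81))*w(5, M(-5)) = (259 + ((-43 + 32) - 81))*(10*5) = (259 + (-11 - 81))*50 = (259 - 92)*50 = 167*50 = 8350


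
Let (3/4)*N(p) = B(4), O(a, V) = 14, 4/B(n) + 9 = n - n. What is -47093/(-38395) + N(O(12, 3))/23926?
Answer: 2172968419/1771660485 ≈ 1.2265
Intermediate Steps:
B(n) = -4/9 (B(n) = 4/(-9 + (n - n)) = 4/(-9 + 0) = 4/(-9) = 4*(-1/9) = -4/9)
N(p) = -16/27 (N(p) = (4/3)*(-4/9) = -16/27)
-47093/(-38395) + N(O(12, 3))/23926 = -47093/(-38395) - 16/27/23926 = -47093*(-1/38395) - 16/27*1/23926 = 47093/38395 - 8/323001 = 2172968419/1771660485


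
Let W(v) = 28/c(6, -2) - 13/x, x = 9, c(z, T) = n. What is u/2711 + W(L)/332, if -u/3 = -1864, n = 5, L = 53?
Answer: 84051437/40502340 ≈ 2.0752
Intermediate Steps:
c(z, T) = 5
u = 5592 (u = -3*(-1864) = 5592)
W(v) = 187/45 (W(v) = 28/5 - 13/9 = 187/45)
u/2711 + W(L)/332 = 5592/2711 + (187/45)/332 = 5592*(1/2711) + (187/45)*(1/332) = 5592/2711 + 187/14940 = 84051437/40502340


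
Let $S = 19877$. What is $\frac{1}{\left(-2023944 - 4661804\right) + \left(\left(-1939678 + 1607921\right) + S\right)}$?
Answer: $- \frac{1}{6997628} \approx -1.4291 \cdot 10^{-7}$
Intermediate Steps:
$\frac{1}{\left(-2023944 - 4661804\right) + \left(\left(-1939678 + 1607921\right) + S\right)} = \frac{1}{\left(-2023944 - 4661804\right) + \left(\left(-1939678 + 1607921\right) + 19877\right)} = \frac{1}{-6685748 + \left(-331757 + 19877\right)} = \frac{1}{-6685748 - 311880} = \frac{1}{-6997628} = - \frac{1}{6997628}$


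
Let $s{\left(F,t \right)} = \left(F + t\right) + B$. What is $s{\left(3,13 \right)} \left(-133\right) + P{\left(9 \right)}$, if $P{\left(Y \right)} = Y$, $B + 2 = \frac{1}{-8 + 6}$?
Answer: $- \frac{3573}{2} \approx -1786.5$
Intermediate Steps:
$B = - \frac{5}{2}$ ($B = -2 + \frac{1}{-8 + 6} = -2 + \frac{1}{-2} = -2 - \frac{1}{2} = - \frac{5}{2} \approx -2.5$)
$s{\left(F,t \right)} = - \frac{5}{2} + F + t$ ($s{\left(F,t \right)} = \left(F + t\right) - \frac{5}{2} = - \frac{5}{2} + F + t$)
$s{\left(3,13 \right)} \left(-133\right) + P{\left(9 \right)} = \left(- \frac{5}{2} + 3 + 13\right) \left(-133\right) + 9 = \frac{27}{2} \left(-133\right) + 9 = - \frac{3591}{2} + 9 = - \frac{3573}{2}$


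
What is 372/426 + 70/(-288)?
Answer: 6443/10224 ≈ 0.63018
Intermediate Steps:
372/426 + 70/(-288) = 372*(1/426) + 70*(-1/288) = 62/71 - 35/144 = 6443/10224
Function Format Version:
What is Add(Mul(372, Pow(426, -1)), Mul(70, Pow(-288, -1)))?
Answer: Rational(6443, 10224) ≈ 0.63018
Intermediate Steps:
Add(Mul(372, Pow(426, -1)), Mul(70, Pow(-288, -1))) = Add(Mul(372, Rational(1, 426)), Mul(70, Rational(-1, 288))) = Add(Rational(62, 71), Rational(-35, 144)) = Rational(6443, 10224)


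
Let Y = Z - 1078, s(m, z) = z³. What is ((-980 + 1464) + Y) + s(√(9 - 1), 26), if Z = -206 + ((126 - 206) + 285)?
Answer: 16981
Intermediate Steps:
Z = -1 (Z = -206 + (-80 + 285) = -206 + 205 = -1)
Y = -1079 (Y = -1 - 1078 = -1079)
((-980 + 1464) + Y) + s(√(9 - 1), 26) = ((-980 + 1464) - 1079) + 26³ = (484 - 1079) + 17576 = -595 + 17576 = 16981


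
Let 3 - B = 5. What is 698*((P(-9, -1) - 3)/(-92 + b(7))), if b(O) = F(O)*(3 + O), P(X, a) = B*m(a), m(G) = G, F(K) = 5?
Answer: 349/21 ≈ 16.619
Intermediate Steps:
B = -2 (B = 3 - 1*5 = 3 - 5 = -2)
P(X, a) = -2*a
b(O) = 15 + 5*O (b(O) = 5*(3 + O) = 15 + 5*O)
698*((P(-9, -1) - 3)/(-92 + b(7))) = 698*((-2*(-1) - 3)/(-92 + (15 + 5*7))) = 698*((2 - 3)/(-92 + (15 + 35))) = 698*(-1/(-92 + 50)) = 698*(-1/(-42)) = 698*(-1*(-1/42)) = 698*(1/42) = 349/21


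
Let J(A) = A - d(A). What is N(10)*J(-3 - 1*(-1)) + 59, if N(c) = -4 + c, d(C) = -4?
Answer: 71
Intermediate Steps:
J(A) = 4 + A (J(A) = A - 1*(-4) = A + 4 = 4 + A)
N(10)*J(-3 - 1*(-1)) + 59 = (-4 + 10)*(4 + (-3 - 1*(-1))) + 59 = 6*(4 + (-3 + 1)) + 59 = 6*(4 - 2) + 59 = 6*2 + 59 = 12 + 59 = 71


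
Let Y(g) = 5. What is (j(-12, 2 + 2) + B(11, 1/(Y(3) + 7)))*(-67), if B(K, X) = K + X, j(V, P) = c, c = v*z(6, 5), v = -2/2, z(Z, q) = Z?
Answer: -4087/12 ≈ -340.58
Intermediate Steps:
v = -1 (v = -2*1/2 = -1)
c = -6 (c = -1*6 = -6)
j(V, P) = -6
(j(-12, 2 + 2) + B(11, 1/(Y(3) + 7)))*(-67) = (-6 + (11 + 1/(5 + 7)))*(-67) = (-6 + (11 + 1/12))*(-67) = (-6 + 133/12)*(-67) = (61/12)*(-67) = -4087/12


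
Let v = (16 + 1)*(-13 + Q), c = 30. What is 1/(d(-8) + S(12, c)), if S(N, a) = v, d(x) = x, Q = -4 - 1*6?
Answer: -1/399 ≈ -0.0025063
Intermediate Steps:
Q = -10 (Q = -4 - 6 = -10)
v = -391 (v = (16 + 1)*(-13 - 10) = 17*(-23) = -391)
S(N, a) = -391
1/(d(-8) + S(12, c)) = 1/(-8 - 391) = 1/(-399) = -1/399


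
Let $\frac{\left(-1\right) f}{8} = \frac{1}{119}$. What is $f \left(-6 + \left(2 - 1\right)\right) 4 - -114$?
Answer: $\frac{13726}{119} \approx 115.34$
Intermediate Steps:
$f = - \frac{8}{119} \approx -0.067227$
$f \left(-6 + \left(2 - 1\right)\right) 4 - -114 = - \frac{8 \left(-6 + \left(2 - 1\right)\right) 4}{119} - -114 = - \frac{8 \left(-6 + \left(2 - 1\right)\right) 4}{119} + 114 = - \frac{8 \left(-6 + 1\right) 4}{119} + 114 = - \frac{8 \left(\left(-5\right) 4\right)}{119} + 114 = \left(- \frac{8}{119}\right) \left(-20\right) + 114 = \frac{160}{119} + 114 = \frac{13726}{119}$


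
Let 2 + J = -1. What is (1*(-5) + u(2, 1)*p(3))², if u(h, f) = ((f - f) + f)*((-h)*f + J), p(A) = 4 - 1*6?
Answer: 25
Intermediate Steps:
J = -3 (J = -2 - 1 = -3)
p(A) = -2 (p(A) = 4 - 6 = -2)
u(h, f) = f*(-3 - f*h) (u(h, f) = ((f - f) + f)*((-h)*f - 3) = (0 + f)*(-f*h - 3) = f*(-3 - f*h))
(1*(-5) + u(2, 1)*p(3))² = (1*(-5) - 1*1*(3 + 1*2)*(-2))² = (-5 - 1*1*(3 + 2)*(-2))² = (-5 - 1*1*5*(-2))² = (-5 - 5*(-2))² = (-5 + 10)² = 5² = 25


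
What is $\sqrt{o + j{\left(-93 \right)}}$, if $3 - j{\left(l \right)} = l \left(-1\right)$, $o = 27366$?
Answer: $2 \sqrt{6819} \approx 165.15$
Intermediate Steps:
$j{\left(l \right)} = 3 + l$ ($j{\left(l \right)} = 3 - l \left(-1\right) = 3 - - l = 3 + l$)
$\sqrt{o + j{\left(-93 \right)}} = \sqrt{27366 + \left(3 - 93\right)} = \sqrt{27366 - 90} = \sqrt{27276} = 2 \sqrt{6819}$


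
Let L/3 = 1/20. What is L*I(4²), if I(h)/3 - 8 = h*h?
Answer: 594/5 ≈ 118.80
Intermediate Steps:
I(h) = 24 + 3*h² (I(h) = 24 + 3*(h*h) = 24 + 3*h²)
L = 3/20 ≈ 0.15000
L*I(4²) = 3*(24 + 3*(4²)²)/20 = 3*(24 + 3*16²)/20 = 3*(24 + 3*256)/20 = 3*(24 + 768)/20 = (3/20)*792 = 594/5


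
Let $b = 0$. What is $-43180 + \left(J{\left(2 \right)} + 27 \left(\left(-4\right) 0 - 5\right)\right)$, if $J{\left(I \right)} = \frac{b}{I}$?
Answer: $-43315$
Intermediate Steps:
$J{\left(I \right)} = 0$ ($J{\left(I \right)} = \frac{0}{I} = 0$)
$-43180 + \left(J{\left(2 \right)} + 27 \left(\left(-4\right) 0 - 5\right)\right) = -43180 + \left(0 + 27 \left(\left(-4\right) 0 - 5\right)\right) = -43180 + \left(0 + 27 \left(0 - 5\right)\right) = -43180 + \left(0 + 27 \left(-5\right)\right) = -43180 + \left(0 - 135\right) = -43180 - 135 = -43315$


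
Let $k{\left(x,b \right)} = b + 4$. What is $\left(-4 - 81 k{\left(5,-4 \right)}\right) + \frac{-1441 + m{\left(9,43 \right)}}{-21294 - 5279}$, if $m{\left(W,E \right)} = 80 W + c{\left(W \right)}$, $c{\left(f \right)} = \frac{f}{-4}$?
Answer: $- \frac{422275}{106292} \approx -3.9728$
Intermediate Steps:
$c{\left(f \right)} = - \frac{f}{4}$ ($c{\left(f \right)} = f \left(- \frac{1}{4}\right) = - \frac{f}{4}$)
$k{\left(x,b \right)} = 4 + b$
$m{\left(W,E \right)} = \frac{319 W}{4}$ ($m{\left(W,E \right)} = 80 W - \frac{W}{4} = \frac{319 W}{4}$)
$\left(-4 - 81 k{\left(5,-4 \right)}\right) + \frac{-1441 + m{\left(9,43 \right)}}{-21294 - 5279} = \left(-4 - 81 \left(4 - 4\right)\right) + \frac{-1441 + \frac{319}{4} \cdot 9}{-21294 - 5279} = \left(-4 - 0\right) + \frac{-1441 + \frac{2871}{4}}{-26573} = \left(-4 + 0\right) - - \frac{2893}{106292} = -4 + \frac{2893}{106292} = - \frac{422275}{106292}$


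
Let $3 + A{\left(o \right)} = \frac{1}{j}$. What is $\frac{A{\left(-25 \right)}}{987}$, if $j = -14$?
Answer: $- \frac{43}{13818} \approx -0.0031119$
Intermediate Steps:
$A{\left(o \right)} = - \frac{43}{14}$ ($A{\left(o \right)} = -3 + \frac{1}{-14} = -3 - \frac{1}{14} = - \frac{43}{14}$)
$\frac{A{\left(-25 \right)}}{987} = - \frac{43}{14 \cdot 987} = \left(- \frac{43}{14}\right) \frac{1}{987} = - \frac{43}{13818}$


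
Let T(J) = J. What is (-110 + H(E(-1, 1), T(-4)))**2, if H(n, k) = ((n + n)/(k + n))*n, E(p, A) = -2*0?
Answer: 12100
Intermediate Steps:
E(p, A) = 0
H(n, k) = 2*n**2/(k + n) (H(n, k) = ((2*n)/(k + n))*n = (2*n/(k + n))*n = 2*n**2/(k + n))
(-110 + H(E(-1, 1), T(-4)))**2 = (-110 + 2*0**2/(-4 + 0))**2 = (-110 + 2*0/(-4))**2 = (-110 + 2*0*(-1/4))**2 = (-110 + 0)**2 = (-110)**2 = 12100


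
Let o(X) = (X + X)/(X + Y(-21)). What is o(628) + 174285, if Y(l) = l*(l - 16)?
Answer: 244871681/1405 ≈ 1.7429e+5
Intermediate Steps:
Y(l) = l*(-16 + l)
o(X) = 2*X/(777 + X) (o(X) = (X + X)/(X - 21*(-16 - 21)) = (2*X)/(X - 21*(-37)) = (2*X)/(X + 777) = (2*X)/(777 + X) = 2*X/(777 + X))
o(628) + 174285 = 2*628/(777 + 628) + 174285 = 2*628/1405 + 174285 = 2*628*(1/1405) + 174285 = 1256/1405 + 174285 = 244871681/1405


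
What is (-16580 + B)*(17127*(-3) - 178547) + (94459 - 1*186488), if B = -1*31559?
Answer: 11068411963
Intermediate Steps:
B = -31559
(-16580 + B)*(17127*(-3) - 178547) + (94459 - 1*186488) = (-16580 - 31559)*(17127*(-3) - 178547) + (94459 - 1*186488) = -48139*(-51381 - 178547) + (94459 - 186488) = -48139*(-229928) - 92029 = 11068503992 - 92029 = 11068411963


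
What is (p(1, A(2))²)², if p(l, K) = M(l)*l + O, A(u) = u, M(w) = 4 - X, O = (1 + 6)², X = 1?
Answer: 7311616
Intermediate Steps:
O = 49 (O = 7² = 49)
M(w) = 3 (M(w) = 4 - 1*1 = 4 - 1 = 3)
p(l, K) = 49 + 3*l (p(l, K) = 3*l + 49 = 49 + 3*l)
(p(1, A(2))²)² = ((49 + 3*1)²)² = ((49 + 3)²)² = (52²)² = 2704² = 7311616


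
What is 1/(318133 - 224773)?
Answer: 1/93360 ≈ 1.0711e-5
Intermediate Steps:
1/(318133 - 224773) = 1/93360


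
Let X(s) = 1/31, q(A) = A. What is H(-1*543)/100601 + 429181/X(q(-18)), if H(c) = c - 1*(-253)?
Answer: 46153695549/3469 ≈ 1.3305e+7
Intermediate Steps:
X(s) = 1/31
H(c) = 253 + c (H(c) = c + 253 = 253 + c)
H(-1*543)/100601 + 429181/X(q(-18)) = (253 - 1*543)/100601 + 429181/(1/31) = (253 - 543)*(1/100601) + 429181*31 = -290*1/100601 + 13304611 = -10/3469 + 13304611 = 46153695549/3469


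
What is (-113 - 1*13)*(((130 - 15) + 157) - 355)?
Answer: 10458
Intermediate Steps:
(-113 - 1*13)*(((130 - 15) + 157) - 355) = (-113 - 13)*((115 + 157) - 355) = -126*(272 - 355) = -126*(-83) = 10458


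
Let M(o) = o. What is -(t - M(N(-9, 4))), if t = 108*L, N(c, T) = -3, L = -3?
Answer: 321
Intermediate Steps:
t = -324 (t = 108*(-3) = -324)
-(t - M(N(-9, 4))) = -(-324 - 1*(-3)) = -(-324 + 3) = -1*(-321) = 321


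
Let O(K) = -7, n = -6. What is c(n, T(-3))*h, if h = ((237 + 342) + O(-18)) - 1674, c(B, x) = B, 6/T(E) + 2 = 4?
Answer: 6612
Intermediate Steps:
T(E) = 3 (T(E) = 6/(-2 + 4) = 6/2 = 6*(½) = 3)
h = -1102 (h = ((237 + 342) - 7) - 1674 = (579 - 7) - 1674 = 572 - 1674 = -1102)
c(n, T(-3))*h = -6*(-1102) = 6612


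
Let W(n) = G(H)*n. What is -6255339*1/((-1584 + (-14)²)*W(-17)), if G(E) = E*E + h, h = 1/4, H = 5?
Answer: -6255339/595799 ≈ -10.499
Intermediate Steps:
h = ¼ ≈ 0.25000
G(E) = ¼ + E² (G(E) = E*E + ¼ = E² + ¼ = ¼ + E²)
W(n) = 101*n/4 (W(n) = (¼ + 5²)*n = (¼ + 25)*n = 101*n/4)
-6255339*1/((-1584 + (-14)²)*W(-17)) = -6255339*(-4/(1717*(-1584 + (-14)²))) = -6255339*(-4/(1717*(-1584 + 196))) = -6255339/((-1717/4*(-1388))) = -6255339/595799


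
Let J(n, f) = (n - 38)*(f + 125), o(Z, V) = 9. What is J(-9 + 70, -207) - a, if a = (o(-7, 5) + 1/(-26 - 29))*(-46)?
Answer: -81006/55 ≈ -1472.8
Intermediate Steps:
J(n, f) = (-38 + n)*(125 + f)
a = -22724/55 (a = (9 + 1/(-26 - 29))*(-46) = (9 + 1/(-55))*(-46) = (9 - 1/55)*(-46) = (494/55)*(-46) = -22724/55 ≈ -413.16)
J(-9 + 70, -207) - a = (-4750 - 38*(-207) + 125*(-9 + 70) - 207*(-9 + 70)) - 1*(-22724/55) = (-4750 + 7866 + 125*61 - 207*61) + 22724/55 = (-4750 + 7866 + 7625 - 12627) + 22724/55 = -1886 + 22724/55 = -81006/55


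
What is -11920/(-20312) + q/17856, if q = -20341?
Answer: -25040359/45336384 ≈ -0.55232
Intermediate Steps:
-11920/(-20312) + q/17856 = -11920/(-20312) - 20341/17856 = -11920*(-1/20312) - 20341*1/17856 = 1490/2539 - 20341/17856 = -25040359/45336384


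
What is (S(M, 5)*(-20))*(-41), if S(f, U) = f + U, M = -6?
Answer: -820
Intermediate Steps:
S(f, U) = U + f
(S(M, 5)*(-20))*(-41) = ((5 - 6)*(-20))*(-41) = -1*(-20)*(-41) = 20*(-41) = -820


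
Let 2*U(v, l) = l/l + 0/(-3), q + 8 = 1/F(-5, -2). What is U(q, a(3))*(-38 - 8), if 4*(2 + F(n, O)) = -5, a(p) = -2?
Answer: -23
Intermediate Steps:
F(n, O) = -13/4 (F(n, O) = -2 + (¼)*(-5) = -2 - 5/4 = -13/4)
q = -108/13 (q = -8 + 1/(-13/4) = -8 - 4/13 = -108/13 ≈ -8.3077)
U(v, l) = ½ (U(v, l) = (l/l + 0/(-3))/2 = (1 + 0*(-⅓))/2 = (1 + 0)/2 = (½)*1 = ½)
U(q, a(3))*(-38 - 8) = (-38 - 8)/2 = (½)*(-46) = -23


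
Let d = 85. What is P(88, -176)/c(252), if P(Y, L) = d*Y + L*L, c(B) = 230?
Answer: 836/5 ≈ 167.20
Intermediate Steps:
P(Y, L) = L² + 85*Y (P(Y, L) = 85*Y + L*L = 85*Y + L² = L² + 85*Y)
P(88, -176)/c(252) = ((-176)² + 85*88)/230 = (30976 + 7480)*(1/230) = 38456*(1/230) = 836/5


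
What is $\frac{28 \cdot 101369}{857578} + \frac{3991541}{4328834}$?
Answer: $\frac{7854862906293}{1856156402026} \approx 4.2318$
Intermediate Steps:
$\frac{28 \cdot 101369}{857578} + \frac{3991541}{4328834} = 2838332 \cdot \frac{1}{857578} + 3991541 \cdot \frac{1}{4328834} = \frac{1419166}{428789} + \frac{3991541}{4328834} = \frac{7854862906293}{1856156402026}$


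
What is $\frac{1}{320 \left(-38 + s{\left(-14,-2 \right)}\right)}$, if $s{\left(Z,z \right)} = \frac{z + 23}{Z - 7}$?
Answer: $- \frac{1}{12480} \approx -8.0128 \cdot 10^{-5}$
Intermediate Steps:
$s{\left(Z,z \right)} = \frac{23 + z}{-7 + Z}$
$\frac{1}{320 \left(-38 + s{\left(-14,-2 \right)}\right)} = \frac{1}{320 \left(-38 + \frac{23 - 2}{-7 - 14}\right)} = \frac{1}{320 \left(-38 + \frac{1}{-21} \cdot 21\right)} = \frac{1}{320 \left(-38 - 1\right)} = \frac{1}{320 \left(-39\right)} = \frac{1}{-12480} = - \frac{1}{12480}$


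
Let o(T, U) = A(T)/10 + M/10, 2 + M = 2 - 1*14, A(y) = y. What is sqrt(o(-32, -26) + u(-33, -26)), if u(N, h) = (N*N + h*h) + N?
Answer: sqrt(43185)/5 ≈ 41.562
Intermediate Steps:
M = -14 (M = -2 + (2 - 1*14) = -2 + (2 - 14) = -2 - 12 = -14)
u(N, h) = N + N**2 + h**2 (u(N, h) = (N**2 + h**2) + N = N + N**2 + h**2)
o(T, U) = -7/5 + T/10 (o(T, U) = T/10 - 14/10 = T*(1/10) - 14*1/10 = T/10 - 7/5 = -7/5 + T/10)
sqrt(o(-32, -26) + u(-33, -26)) = sqrt((-7/5 + (1/10)*(-32)) + (-33 + (-33)**2 + (-26)**2)) = sqrt((-7/5 - 16/5) + (-33 + 1089 + 676)) = sqrt(-23/5 + 1732) = sqrt(8637/5) = sqrt(43185)/5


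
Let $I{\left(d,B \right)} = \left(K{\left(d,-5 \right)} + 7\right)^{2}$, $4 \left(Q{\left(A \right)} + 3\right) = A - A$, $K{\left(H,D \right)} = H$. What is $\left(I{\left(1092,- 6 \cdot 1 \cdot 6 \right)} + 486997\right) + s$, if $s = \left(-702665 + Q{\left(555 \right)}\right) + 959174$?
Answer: $1951304$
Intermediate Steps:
$Q{\left(A \right)} = -3$ ($Q{\left(A \right)} = -3 + \frac{A - A}{4} = -3 + \frac{1}{4} \cdot 0 = -3 + 0 = -3$)
$s = 256506$ ($s = \left(-702665 - 3\right) + 959174 = -702668 + 959174 = 256506$)
$I{\left(d,B \right)} = \left(7 + d\right)^{2}$ ($I{\left(d,B \right)} = \left(d + 7\right)^{2} = \left(7 + d\right)^{2}$)
$\left(I{\left(1092,- 6 \cdot 1 \cdot 6 \right)} + 486997\right) + s = \left(\left(7 + 1092\right)^{2} + 486997\right) + 256506 = \left(1099^{2} + 486997\right) + 256506 = \left(1207801 + 486997\right) + 256506 = 1694798 + 256506 = 1951304$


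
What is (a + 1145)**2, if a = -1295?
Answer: 22500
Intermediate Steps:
(a + 1145)**2 = (-1295 + 1145)**2 = (-150)**2 = 22500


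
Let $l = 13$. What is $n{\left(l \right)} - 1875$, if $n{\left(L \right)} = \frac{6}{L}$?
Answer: $- \frac{24369}{13} \approx -1874.5$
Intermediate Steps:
$n{\left(l \right)} - 1875 = \frac{6}{13} - 1875 = - \frac{24369}{13}$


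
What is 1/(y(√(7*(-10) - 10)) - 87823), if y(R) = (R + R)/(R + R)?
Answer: -1/87822 ≈ -1.1387e-5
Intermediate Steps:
y(R) = 1 (y(R) = (2*R)/((2*R)) = (2*R)*(1/(2*R)) = 1)
1/(y(√(7*(-10) - 10)) - 87823) = 1/(1 - 87823) = 1/(-87822) = -1/87822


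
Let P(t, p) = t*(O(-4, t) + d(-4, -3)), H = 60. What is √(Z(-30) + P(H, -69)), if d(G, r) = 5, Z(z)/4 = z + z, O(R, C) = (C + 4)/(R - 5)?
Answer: 10*I*√33/3 ≈ 19.149*I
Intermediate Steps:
O(R, C) = (4 + C)/(-5 + R)
Z(z) = 8*z (Z(z) = 4*(z + z) = 4*(2*z) = 8*z)
P(t, p) = t*(41/9 - t/9) (P(t, p) = t*((4 + t)/(-5 - 4) + 5) = t*((4 + t)/(-9) + 5) = t*(-(4 + t)/9 + 5) = t*((-4/9 - t/9) + 5) = t*(41/9 - t/9))
√(Z(-30) + P(H, -69)) = √(8*(-30) + (⅑)*60*(41 - 1*60)) = √(-240 + (⅑)*60*(41 - 60)) = √(-240 + (⅑)*60*(-19)) = √(-240 - 380/3) = √(-1100/3) = 10*I*√33/3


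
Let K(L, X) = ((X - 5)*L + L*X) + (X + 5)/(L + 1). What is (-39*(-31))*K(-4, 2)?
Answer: 2015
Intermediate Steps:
K(L, X) = L*X + L*(-5 + X) + (5 + X)/(1 + L) (K(L, X) = ((-5 + X)*L + L*X) + (5 + X)/(1 + L) = (L*(-5 + X) + L*X) + (5 + X)/(1 + L) = (L*X + L*(-5 + X)) + (5 + X)/(1 + L) = L*X + L*(-5 + X) + (5 + X)/(1 + L))
(-39*(-31))*K(-4, 2) = (-39*(-31))*((5 + 2 - 5*(-4) - 5*(-4)**2 + 2*(-4)*2 + 2*2*(-4)**2)/(1 - 4)) = 1209*((5 + 2 + 20 - 5*16 - 16 + 2*2*16)/(-3)) = 1209*(-(5 + 2 + 20 - 80 - 16 + 64)/3) = 1209*(-1/3*(-5)) = 1209*(5/3) = 2015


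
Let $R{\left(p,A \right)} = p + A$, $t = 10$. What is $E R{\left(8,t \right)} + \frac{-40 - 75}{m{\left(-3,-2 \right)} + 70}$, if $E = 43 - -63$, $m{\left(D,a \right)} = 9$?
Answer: $\frac{150617}{79} \approx 1906.5$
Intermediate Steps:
$E = 106$ ($E = 43 + 63 = 106$)
$R{\left(p,A \right)} = A + p$
$E R{\left(8,t \right)} + \frac{-40 - 75}{m{\left(-3,-2 \right)} + 70} = 106 \left(10 + 8\right) + \frac{-40 - 75}{9 + 70} = 106 \cdot 18 - \frac{115}{79} = 1908 - \frac{115}{79} = \frac{150617}{79}$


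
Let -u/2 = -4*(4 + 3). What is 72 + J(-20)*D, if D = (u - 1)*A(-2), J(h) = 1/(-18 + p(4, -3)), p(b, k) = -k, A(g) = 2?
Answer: 194/3 ≈ 64.667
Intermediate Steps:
u = 56 (u = -(-8)*(4 + 3) = -(-8)*7 = -2*(-28) = 56)
J(h) = -1/15 (J(h) = 1/(-18 - 1*(-3)) = 1/(-18 + 3) = 1/(-15) = -1/15)
D = 110 (D = (56 - 1)*2 = 55*2 = 110)
72 + J(-20)*D = 72 - 1/15*110 = 72 - 22/3 = 194/3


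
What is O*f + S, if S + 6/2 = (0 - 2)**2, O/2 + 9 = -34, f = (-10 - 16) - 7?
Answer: 2839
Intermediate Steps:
f = -33 (f = -26 - 7 = -33)
O = -86 (O = -18 + 2*(-34) = -18 - 68 = -86)
S = 1 (S = -3 + (0 - 2)**2 = -3 + (-2)**2 = -3 + 4 = 1)
O*f + S = -86*(-33) + 1 = 2838 + 1 = 2839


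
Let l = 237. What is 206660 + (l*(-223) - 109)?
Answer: 153700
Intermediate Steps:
206660 + (l*(-223) - 109) = 206660 + (237*(-223) - 109) = 206660 + (-52851 - 109) = 206660 - 52960 = 153700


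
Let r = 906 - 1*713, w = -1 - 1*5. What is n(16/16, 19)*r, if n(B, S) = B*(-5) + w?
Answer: -2123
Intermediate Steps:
w = -6 (w = -1 - 5 = -6)
n(B, S) = -6 - 5*B (n(B, S) = B*(-5) - 6 = -5*B - 6 = -6 - 5*B)
r = 193 (r = 906 - 713 = 193)
n(16/16, 19)*r = (-6 - 80/16)*193 = (-6 - 5*1)*193 = (-6 - 5)*193 = -11*193 = -2123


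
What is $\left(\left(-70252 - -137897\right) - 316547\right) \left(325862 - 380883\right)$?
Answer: $13694836942$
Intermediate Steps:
$\left(\left(-70252 - -137897\right) - 316547\right) \left(325862 - 380883\right) = \left(\left(-70252 + 137897\right) - 316547\right) \left(-55021\right) = \left(67645 - 316547\right) \left(-55021\right) = \left(-248902\right) \left(-55021\right) = 13694836942$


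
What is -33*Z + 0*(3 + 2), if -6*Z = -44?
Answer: -242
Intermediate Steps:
Z = 22/3 (Z = -⅙*(-44) = 22/3 ≈ 7.3333)
-33*Z + 0*(3 + 2) = -33*22/3 + 0*(3 + 2) = -242 + 0*5 = -242 + 0 = -242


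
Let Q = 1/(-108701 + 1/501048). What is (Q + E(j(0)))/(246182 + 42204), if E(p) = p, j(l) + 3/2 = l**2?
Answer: -163394258037/31413551671867484 ≈ -5.2014e-6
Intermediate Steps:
j(l) = -3/2 + l**2
Q = -501048/54464418647 (Q = 1/(-108701 + 1/501048) = 1/(-54464418647/501048) = -501048/54464418647 ≈ -9.1995e-6)
(Q + E(j(0)))/(246182 + 42204) = (-501048/54464418647 + (-3/2 + 0**2))/(246182 + 42204) = (-501048/54464418647 + (-3/2 + 0))/288386 = (-501048/54464418647 - 3/2)*(1/288386) = -163394258037/108928837294*1/288386 = -163394258037/31413551671867484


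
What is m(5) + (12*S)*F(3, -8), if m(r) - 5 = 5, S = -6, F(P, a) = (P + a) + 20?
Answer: -1070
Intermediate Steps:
F(P, a) = 20 + P + a
m(r) = 10 (m(r) = 5 + 5 = 10)
m(5) + (12*S)*F(3, -8) = 10 + (12*(-6))*(20 + 3 - 8) = 10 - 72*15 = 10 - 1080 = -1070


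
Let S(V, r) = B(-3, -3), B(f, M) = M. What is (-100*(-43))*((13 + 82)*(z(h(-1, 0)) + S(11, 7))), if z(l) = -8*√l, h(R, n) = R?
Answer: -1225500 - 3268000*I ≈ -1.2255e+6 - 3.268e+6*I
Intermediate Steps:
S(V, r) = -3
(-100*(-43))*((13 + 82)*(z(h(-1, 0)) + S(11, 7))) = (-100*(-43))*((13 + 82)*(-8*I - 3)) = 4300*(95*(-8*I - 3)) = 4300*(95*(-3 - 8*I)) = 4300*(-285 - 760*I) = -1225500 - 3268000*I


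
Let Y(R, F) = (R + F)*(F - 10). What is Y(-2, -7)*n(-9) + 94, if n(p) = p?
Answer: -1283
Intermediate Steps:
Y(R, F) = (-10 + F)*(F + R) (Y(R, F) = (F + R)*(-10 + F) = (-10 + F)*(F + R))
Y(-2, -7)*n(-9) + 94 = ((-7)² - 10*(-7) - 10*(-2) - 7*(-2))*(-9) + 94 = (49 + 70 + 20 + 14)*(-9) + 94 = 153*(-9) + 94 = -1377 + 94 = -1283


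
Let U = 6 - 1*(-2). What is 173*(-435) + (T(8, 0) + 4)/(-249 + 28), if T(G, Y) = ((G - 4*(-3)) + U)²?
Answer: -16632143/221 ≈ -75259.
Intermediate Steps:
U = 8 (U = 6 + 2 = 8)
T(G, Y) = (20 + G)² (T(G, Y) = ((G - 4*(-3)) + 8)² = ((G + 12) + 8)² = ((12 + G) + 8)² = (20 + G)²)
173*(-435) + (T(8, 0) + 4)/(-249 + 28) = 173*(-435) + ((20 + 8)² + 4)/(-249 + 28) = -75255 + (28² + 4)/(-221) = -75255 + (784 + 4)*(-1/221) = -75255 + 788*(-1/221) = -75255 - 788/221 = -16632143/221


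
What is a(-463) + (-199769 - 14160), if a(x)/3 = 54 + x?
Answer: -215156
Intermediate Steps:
a(x) = 162 + 3*x (a(x) = 3*(54 + x) = 162 + 3*x)
a(-463) + (-199769 - 14160) = (162 + 3*(-463)) + (-199769 - 14160) = (162 - 1389) - 213929 = -1227 - 213929 = -215156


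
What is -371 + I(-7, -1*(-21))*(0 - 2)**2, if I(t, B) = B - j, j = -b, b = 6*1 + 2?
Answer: -255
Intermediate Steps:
b = 8 (b = 6 + 2 = 8)
j = -8 (j = -1*8 = -8)
I(t, B) = 8 + B (I(t, B) = B - 1*(-8) = B + 8 = 8 + B)
-371 + I(-7, -1*(-21))*(0 - 2)**2 = -371 + (8 - 1*(-21))*(0 - 2)**2 = -371 + (8 + 21)*(-2)**2 = -371 + 29*4 = -371 + 116 = -255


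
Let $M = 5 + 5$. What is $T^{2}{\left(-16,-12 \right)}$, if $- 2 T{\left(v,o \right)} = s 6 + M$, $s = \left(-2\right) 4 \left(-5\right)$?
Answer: $15625$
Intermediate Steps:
$M = 10$
$s = 40$ ($s = \left(-8\right) \left(-5\right) = 40$)
$T{\left(v,o \right)} = -125$ ($T{\left(v,o \right)} = - \frac{40 \cdot 6 + 10}{2} = - \frac{240 + 10}{2} = \left(- \frac{1}{2}\right) 250 = -125$)
$T^{2}{\left(-16,-12 \right)} = \left(-125\right)^{2} = 15625$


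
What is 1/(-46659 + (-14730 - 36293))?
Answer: -1/97682 ≈ -1.0237e-5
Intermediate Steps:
1/(-46659 + (-14730 - 36293)) = 1/(-46659 - 51023) = 1/(-97682) = -1/97682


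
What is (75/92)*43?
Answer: 3225/92 ≈ 35.054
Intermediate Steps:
(75/92)*43 = 3225/92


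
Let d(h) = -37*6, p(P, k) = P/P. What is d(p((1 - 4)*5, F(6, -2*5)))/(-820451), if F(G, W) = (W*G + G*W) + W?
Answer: 222/820451 ≈ 0.00027058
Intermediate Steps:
F(G, W) = W + 2*G*W (F(G, W) = (G*W + G*W) + W = 2*G*W + W = W + 2*G*W)
p(P, k) = 1
d(h) = -222
d(p((1 - 4)*5, F(6, -2*5)))/(-820451) = -222/(-820451) = -222*(-1/820451) = 222/820451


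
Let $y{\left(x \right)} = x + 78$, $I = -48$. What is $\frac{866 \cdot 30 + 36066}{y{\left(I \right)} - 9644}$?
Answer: $- \frac{31023}{4807} \approx -6.4537$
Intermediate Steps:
$y{\left(x \right)} = 78 + x$
$\frac{866 \cdot 30 + 36066}{y{\left(I \right)} - 9644} = \frac{866 \cdot 30 + 36066}{\left(78 - 48\right) - 9644} = \frac{25980 + 36066}{30 - 9644} = \frac{62046}{-9614} = 62046 \left(- \frac{1}{9614}\right) = - \frac{31023}{4807}$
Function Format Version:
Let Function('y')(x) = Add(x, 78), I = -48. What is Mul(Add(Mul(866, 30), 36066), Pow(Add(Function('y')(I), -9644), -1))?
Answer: Rational(-31023, 4807) ≈ -6.4537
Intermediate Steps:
Function('y')(x) = Add(78, x)
Mul(Add(Mul(866, 30), 36066), Pow(Add(Function('y')(I), -9644), -1)) = Mul(Add(Mul(866, 30), 36066), Pow(Add(Add(78, -48), -9644), -1)) = Mul(Add(25980, 36066), Pow(Add(30, -9644), -1)) = Mul(62046, Pow(-9614, -1)) = Mul(62046, Rational(-1, 9614)) = Rational(-31023, 4807)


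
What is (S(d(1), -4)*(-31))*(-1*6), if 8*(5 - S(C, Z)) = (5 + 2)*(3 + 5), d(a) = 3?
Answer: -372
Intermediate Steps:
S(C, Z) = -2 (S(C, Z) = 5 - (5 + 2)*(3 + 5)/8 = 5 - 7*8/8 = 5 - ⅛*56 = 5 - 7 = -2)
(S(d(1), -4)*(-31))*(-1*6) = (-2*(-31))*(-1*6) = 62*(-6) = -372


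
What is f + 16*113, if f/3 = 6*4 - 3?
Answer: 1871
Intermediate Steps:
f = 63 (f = 3*(6*4 - 3) = 3*(24 - 3) = 3*21 = 63)
f + 16*113 = 63 + 16*113 = 63 + 1808 = 1871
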